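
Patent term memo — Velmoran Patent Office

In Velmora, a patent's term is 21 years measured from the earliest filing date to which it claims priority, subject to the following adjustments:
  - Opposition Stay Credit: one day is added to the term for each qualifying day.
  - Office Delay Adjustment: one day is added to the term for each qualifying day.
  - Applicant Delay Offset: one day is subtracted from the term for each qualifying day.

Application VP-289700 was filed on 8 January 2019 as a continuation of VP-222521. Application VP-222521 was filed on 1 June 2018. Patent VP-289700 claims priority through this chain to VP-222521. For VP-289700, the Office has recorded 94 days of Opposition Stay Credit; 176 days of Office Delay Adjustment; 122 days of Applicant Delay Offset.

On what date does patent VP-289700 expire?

2039-10-27

Earliest priority filing: 1 June 2018.
Base term: 1 June 2018 + 21 years → 1 June 2039.
Opposition Stay Credit: +94 days → 3 September 2039.
Office Delay Adjustment: +176 days → 26 February 2040.
Applicant Delay Offset: −122 days → 27 October 2039.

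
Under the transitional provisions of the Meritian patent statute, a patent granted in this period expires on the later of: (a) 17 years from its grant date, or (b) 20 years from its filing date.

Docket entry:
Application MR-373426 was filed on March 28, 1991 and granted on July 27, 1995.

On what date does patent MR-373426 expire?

July 27, 2012

(a) grant + 17 years → 27 July 2012.
(b) filing + 20 years → 28 March 2011.
Later of the two: 27 July 2012.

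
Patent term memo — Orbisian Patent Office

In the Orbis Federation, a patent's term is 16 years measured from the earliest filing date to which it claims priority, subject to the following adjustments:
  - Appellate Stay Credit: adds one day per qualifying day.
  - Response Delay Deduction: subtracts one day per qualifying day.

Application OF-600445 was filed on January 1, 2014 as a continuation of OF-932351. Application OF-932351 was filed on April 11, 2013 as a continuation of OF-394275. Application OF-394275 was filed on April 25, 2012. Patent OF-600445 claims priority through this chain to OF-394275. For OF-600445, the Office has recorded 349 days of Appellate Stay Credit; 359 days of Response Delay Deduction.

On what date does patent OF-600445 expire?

April 15, 2028

Earliest priority filing: 25 April 2012.
Base term: 25 April 2012 + 16 years → 25 April 2028.
Appellate Stay Credit: +349 days → 9 April 2029.
Response Delay Deduction: −359 days → 15 April 2028.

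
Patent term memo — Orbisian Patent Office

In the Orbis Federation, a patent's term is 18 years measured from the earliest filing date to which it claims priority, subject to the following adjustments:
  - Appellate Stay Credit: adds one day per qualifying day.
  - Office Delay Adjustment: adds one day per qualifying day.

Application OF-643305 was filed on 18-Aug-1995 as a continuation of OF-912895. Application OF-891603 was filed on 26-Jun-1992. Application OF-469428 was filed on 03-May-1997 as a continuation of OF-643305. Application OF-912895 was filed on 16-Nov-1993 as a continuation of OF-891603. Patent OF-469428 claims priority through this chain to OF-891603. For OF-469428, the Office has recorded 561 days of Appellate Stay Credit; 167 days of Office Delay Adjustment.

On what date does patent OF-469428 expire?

Earliest priority filing: 26 June 1992.
Base term: 26 June 1992 + 18 years → 26 June 2010.
Appellate Stay Credit: +561 days → 8 January 2012.
Office Delay Adjustment: +167 days → 23 June 2012.

June 23, 2012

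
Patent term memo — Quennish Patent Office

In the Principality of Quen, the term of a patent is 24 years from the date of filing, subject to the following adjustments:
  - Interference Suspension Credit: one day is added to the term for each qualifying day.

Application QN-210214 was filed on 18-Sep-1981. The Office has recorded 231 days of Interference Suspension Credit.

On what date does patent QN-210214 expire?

Base term: filing date + 24 years → 18 September 2005.
Interference Suspension Credit: +231 days → 7 May 2006.

2006-05-07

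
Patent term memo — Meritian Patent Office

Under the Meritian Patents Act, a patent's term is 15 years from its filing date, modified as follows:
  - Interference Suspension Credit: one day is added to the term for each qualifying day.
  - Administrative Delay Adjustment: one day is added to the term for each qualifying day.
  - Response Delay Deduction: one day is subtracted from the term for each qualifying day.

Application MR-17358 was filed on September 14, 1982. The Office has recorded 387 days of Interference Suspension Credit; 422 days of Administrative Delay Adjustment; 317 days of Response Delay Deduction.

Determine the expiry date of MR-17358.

January 19, 1999

Base term: filing date + 15 years → 14 September 1997.
Interference Suspension Credit: +387 days → 6 October 1998.
Administrative Delay Adjustment: +422 days → 2 December 1999.
Response Delay Deduction: −317 days → 19 January 1999.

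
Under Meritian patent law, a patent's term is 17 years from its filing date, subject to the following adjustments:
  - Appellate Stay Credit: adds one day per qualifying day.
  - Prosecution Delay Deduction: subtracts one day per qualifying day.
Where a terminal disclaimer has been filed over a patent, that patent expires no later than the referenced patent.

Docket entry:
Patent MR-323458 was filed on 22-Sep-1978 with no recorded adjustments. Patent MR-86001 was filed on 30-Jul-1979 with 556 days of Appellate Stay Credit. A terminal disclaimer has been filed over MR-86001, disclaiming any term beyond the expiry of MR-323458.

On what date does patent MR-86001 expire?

Natural term of MR-86001:
  Base: filing + 17 years → 30 July 1996.
  Appellate Stay Credit: +556 days → 6 February 1998.
Expiry of referenced patent MR-323458:
  Base: filing + 17 years → 22 September 1995.
Terminal disclaimer: MR-86001 expires on the earlier of 6 February 1998 and 22 September 1995.

1995-09-22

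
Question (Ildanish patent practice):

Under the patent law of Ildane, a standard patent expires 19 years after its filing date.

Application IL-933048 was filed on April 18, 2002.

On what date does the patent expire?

April 18, 2021

Filing date + 19 years → 18 April 2021.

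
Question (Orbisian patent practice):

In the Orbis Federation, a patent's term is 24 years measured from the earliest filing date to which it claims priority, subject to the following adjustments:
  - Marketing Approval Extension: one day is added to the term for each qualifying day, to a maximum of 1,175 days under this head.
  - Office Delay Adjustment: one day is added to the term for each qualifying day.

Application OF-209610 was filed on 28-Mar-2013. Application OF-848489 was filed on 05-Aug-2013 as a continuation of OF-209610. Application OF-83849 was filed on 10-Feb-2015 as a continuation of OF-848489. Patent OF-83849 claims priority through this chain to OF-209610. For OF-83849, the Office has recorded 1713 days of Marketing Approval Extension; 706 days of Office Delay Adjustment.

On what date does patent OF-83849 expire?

May 22, 2042

Earliest priority filing: 28 March 2013.
Base term: 28 March 2013 + 24 years → 28 March 2037.
Marketing Approval Extension: 1713 days claimed exceeds the 1175-day cap, so +1175 days → 15 June 2040.
Office Delay Adjustment: +706 days → 22 May 2042.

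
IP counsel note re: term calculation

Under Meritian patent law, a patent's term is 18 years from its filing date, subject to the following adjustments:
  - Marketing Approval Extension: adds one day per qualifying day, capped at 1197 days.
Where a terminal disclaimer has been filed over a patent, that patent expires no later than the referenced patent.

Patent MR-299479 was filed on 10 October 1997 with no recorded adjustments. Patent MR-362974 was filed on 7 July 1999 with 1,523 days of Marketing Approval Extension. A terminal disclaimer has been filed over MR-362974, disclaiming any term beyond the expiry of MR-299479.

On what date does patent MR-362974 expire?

Natural term of MR-362974:
  Base: filing + 18 years → 7 July 2017.
  Marketing Approval Extension: 1523 days claimed exceeds the 1197-day cap, so +1197 days → 16 October 2020.
Expiry of referenced patent MR-299479:
  Base: filing + 18 years → 10 October 2015.
Terminal disclaimer: MR-362974 expires on the earlier of 16 October 2020 and 10 October 2015.

October 10, 2015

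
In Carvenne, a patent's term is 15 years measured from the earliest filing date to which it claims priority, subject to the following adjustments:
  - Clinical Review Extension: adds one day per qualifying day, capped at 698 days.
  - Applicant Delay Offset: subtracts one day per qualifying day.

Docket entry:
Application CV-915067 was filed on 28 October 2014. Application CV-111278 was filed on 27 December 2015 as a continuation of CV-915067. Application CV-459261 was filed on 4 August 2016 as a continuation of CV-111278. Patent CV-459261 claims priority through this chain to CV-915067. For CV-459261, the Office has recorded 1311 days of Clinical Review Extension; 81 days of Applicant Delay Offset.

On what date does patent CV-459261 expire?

Earliest priority filing: 28 October 2014.
Base term: 28 October 2014 + 15 years → 28 October 2029.
Clinical Review Extension: 1311 days claimed exceeds the 698-day cap, so +698 days → 26 September 2031.
Applicant Delay Offset: −81 days → 7 July 2031.

July 7, 2031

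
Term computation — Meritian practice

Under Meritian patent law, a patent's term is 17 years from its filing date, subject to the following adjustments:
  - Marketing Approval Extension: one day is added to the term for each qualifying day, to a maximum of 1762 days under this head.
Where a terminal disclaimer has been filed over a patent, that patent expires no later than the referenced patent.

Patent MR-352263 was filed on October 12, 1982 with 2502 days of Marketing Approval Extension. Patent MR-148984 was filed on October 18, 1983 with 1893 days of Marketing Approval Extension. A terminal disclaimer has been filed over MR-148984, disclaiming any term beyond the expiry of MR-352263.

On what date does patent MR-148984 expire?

2004-08-08

Natural term of MR-148984:
  Base: filing + 17 years → 18 October 2000.
  Marketing Approval Extension: 1893 days claimed exceeds the 1762-day cap, so +1762 days → 15 August 2005.
Expiry of referenced patent MR-352263:
  Base: filing + 17 years → 12 October 1999.
  Marketing Approval Extension: 2502 days claimed exceeds the 1762-day cap, so +1762 days → 8 August 2004.
Terminal disclaimer: MR-148984 expires on the earlier of 15 August 2005 and 8 August 2004.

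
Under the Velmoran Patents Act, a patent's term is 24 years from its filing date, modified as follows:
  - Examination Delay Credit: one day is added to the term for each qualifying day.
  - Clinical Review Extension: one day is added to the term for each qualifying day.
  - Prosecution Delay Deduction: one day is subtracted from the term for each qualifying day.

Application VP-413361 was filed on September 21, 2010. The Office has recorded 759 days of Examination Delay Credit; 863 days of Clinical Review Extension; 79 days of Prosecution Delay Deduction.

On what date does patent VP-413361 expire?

December 12, 2038

Base term: filing date + 24 years → 21 September 2034.
Examination Delay Credit: +759 days → 19 October 2036.
Clinical Review Extension: +863 days → 1 March 2039.
Prosecution Delay Deduction: −79 days → 12 December 2038.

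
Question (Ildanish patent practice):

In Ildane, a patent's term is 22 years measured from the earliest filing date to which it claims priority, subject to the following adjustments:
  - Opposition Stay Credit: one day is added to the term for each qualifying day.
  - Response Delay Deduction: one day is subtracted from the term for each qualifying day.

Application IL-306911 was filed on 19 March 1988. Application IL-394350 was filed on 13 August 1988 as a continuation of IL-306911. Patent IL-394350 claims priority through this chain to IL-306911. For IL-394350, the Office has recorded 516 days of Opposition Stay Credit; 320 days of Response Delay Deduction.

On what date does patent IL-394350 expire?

2010-10-01

Earliest priority filing: 19 March 1988.
Base term: 19 March 1988 + 22 years → 19 March 2010.
Opposition Stay Credit: +516 days → 17 August 2011.
Response Delay Deduction: −320 days → 1 October 2010.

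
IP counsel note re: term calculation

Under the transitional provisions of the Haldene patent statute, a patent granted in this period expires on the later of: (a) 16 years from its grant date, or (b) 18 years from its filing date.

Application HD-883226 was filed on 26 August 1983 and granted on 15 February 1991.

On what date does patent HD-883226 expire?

February 15, 2007

(a) grant + 16 years → 15 February 2007.
(b) filing + 18 years → 26 August 2001.
Later of the two: 15 February 2007.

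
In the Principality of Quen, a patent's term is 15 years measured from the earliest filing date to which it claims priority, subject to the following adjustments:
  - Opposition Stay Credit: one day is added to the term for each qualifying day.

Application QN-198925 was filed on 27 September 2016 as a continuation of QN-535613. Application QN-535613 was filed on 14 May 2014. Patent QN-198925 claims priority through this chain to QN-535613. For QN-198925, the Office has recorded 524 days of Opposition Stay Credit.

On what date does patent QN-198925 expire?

October 20, 2030

Earliest priority filing: 14 May 2014.
Base term: 14 May 2014 + 15 years → 14 May 2029.
Opposition Stay Credit: +524 days → 20 October 2030.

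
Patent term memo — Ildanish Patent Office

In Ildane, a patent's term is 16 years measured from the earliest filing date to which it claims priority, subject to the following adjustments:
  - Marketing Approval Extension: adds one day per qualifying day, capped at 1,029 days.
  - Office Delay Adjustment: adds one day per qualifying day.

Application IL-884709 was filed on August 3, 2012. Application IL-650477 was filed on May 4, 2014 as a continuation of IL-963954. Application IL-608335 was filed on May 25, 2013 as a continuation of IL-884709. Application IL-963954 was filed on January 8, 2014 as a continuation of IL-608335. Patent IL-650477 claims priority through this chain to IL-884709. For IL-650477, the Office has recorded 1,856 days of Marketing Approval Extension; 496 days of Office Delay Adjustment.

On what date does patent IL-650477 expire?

2032-10-06

Earliest priority filing: 3 August 2012.
Base term: 3 August 2012 + 16 years → 3 August 2028.
Marketing Approval Extension: 1856 days claimed exceeds the 1029-day cap, so +1029 days → 29 May 2031.
Office Delay Adjustment: +496 days → 6 October 2032.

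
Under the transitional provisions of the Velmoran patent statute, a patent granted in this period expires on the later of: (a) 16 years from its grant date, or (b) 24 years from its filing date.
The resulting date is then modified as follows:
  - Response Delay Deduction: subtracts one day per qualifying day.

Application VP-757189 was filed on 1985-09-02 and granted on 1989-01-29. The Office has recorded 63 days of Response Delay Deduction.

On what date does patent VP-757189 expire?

(a) grant + 16 years → 29 January 2005.
(b) filing + 24 years → 2 September 2009.
Later of the two: 2 September 2009.
Response Delay Deduction: −63 days → 1 July 2009.

July 1, 2009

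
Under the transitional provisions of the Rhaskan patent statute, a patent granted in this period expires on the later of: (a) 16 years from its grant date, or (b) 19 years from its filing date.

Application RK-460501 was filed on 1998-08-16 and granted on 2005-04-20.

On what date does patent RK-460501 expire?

April 20, 2021

(a) grant + 16 years → 20 April 2021.
(b) filing + 19 years → 16 August 2017.
Later of the two: 20 April 2021.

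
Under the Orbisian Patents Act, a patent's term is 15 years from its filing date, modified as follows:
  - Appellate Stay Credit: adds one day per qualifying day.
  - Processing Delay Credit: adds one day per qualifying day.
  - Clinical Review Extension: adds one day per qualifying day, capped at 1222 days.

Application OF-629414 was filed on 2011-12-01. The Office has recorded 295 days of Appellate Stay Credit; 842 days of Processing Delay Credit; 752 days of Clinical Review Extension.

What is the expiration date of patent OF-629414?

Base term: filing date + 15 years → 1 December 2026.
Appellate Stay Credit: +295 days → 22 September 2027.
Processing Delay Credit: +842 days → 11 January 2030.
Clinical Review Extension: 752 days (within the 1222-day cap) → +752 days → 2 February 2032.

2032-02-02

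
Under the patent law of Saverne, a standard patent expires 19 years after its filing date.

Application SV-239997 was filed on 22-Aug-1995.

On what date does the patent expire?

August 22, 2014

Filing date + 19 years → 22 August 2014.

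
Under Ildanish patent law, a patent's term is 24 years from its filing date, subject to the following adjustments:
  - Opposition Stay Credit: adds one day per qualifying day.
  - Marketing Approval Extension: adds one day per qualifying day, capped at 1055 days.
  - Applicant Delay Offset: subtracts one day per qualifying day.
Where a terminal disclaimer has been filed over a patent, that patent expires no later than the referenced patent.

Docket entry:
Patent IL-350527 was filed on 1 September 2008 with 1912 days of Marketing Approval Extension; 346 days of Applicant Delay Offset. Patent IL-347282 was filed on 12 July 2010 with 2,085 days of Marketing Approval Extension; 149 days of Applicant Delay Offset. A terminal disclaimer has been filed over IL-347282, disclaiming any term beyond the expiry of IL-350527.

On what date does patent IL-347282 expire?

August 11, 2034

Natural term of IL-347282:
  Base: filing + 24 years → 12 July 2034.
  Marketing Approval Extension: 2085 days claimed exceeds the 1055-day cap, so +1055 days → 1 June 2037.
  Applicant Delay Offset: −149 days → 3 January 2037.
Expiry of referenced patent IL-350527:
  Base: filing + 24 years → 1 September 2032.
  Marketing Approval Extension: 1912 days claimed exceeds the 1055-day cap, so +1055 days → 23 July 2035.
  Applicant Delay Offset: −346 days → 11 August 2034.
Terminal disclaimer: IL-347282 expires on the earlier of 3 January 2037 and 11 August 2034.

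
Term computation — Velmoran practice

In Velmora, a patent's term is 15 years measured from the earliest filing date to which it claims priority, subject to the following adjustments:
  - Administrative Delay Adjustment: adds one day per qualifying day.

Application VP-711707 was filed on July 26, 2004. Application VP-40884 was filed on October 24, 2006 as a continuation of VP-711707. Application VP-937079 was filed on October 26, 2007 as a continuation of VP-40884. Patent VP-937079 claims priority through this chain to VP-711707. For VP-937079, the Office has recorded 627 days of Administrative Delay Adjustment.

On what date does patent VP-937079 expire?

Earliest priority filing: 26 July 2004.
Base term: 26 July 2004 + 15 years → 26 July 2019.
Administrative Delay Adjustment: +627 days → 13 April 2021.

2021-04-13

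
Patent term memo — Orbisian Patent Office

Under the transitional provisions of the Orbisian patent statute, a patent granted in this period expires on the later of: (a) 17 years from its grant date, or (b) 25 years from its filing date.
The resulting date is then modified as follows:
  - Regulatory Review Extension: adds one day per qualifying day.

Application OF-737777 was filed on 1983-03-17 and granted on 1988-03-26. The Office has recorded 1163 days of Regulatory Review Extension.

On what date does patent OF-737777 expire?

2011-05-24

(a) grant + 17 years → 26 March 2005.
(b) filing + 25 years → 17 March 2008.
Later of the two: 17 March 2008.
Regulatory Review Extension: +1163 days → 24 May 2011.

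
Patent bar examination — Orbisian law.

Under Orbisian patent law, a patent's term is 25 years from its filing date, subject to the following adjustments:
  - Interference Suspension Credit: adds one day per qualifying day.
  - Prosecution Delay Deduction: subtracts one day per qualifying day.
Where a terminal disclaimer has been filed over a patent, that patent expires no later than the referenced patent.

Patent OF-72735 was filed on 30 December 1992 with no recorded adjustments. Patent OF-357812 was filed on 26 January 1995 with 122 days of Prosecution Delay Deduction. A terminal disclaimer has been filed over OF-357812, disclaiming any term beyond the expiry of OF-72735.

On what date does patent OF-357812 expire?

December 30, 2017

Natural term of OF-357812:
  Base: filing + 25 years → 26 January 2020.
  Prosecution Delay Deduction: −122 days → 26 September 2019.
Expiry of referenced patent OF-72735:
  Base: filing + 25 years → 30 December 2017.
Terminal disclaimer: OF-357812 expires on the earlier of 26 September 2019 and 30 December 2017.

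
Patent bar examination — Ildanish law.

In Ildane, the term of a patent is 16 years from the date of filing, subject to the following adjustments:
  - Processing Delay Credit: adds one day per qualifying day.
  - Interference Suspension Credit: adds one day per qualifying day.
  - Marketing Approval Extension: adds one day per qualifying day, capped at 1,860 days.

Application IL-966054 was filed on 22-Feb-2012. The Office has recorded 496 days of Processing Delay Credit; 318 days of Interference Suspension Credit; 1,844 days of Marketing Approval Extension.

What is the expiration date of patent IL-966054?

Base term: filing date + 16 years → 22 February 2028.
Processing Delay Credit: +496 days → 2 July 2029.
Interference Suspension Credit: +318 days → 16 May 2030.
Marketing Approval Extension: 1844 days (within the 1860-day cap) → +1844 days → 3 June 2035.

2035-06-03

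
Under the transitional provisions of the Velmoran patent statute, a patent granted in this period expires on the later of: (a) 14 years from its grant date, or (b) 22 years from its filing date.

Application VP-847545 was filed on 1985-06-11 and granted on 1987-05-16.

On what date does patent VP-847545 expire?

(a) grant + 14 years → 16 May 2001.
(b) filing + 22 years → 11 June 2007.
Later of the two: 11 June 2007.

June 11, 2007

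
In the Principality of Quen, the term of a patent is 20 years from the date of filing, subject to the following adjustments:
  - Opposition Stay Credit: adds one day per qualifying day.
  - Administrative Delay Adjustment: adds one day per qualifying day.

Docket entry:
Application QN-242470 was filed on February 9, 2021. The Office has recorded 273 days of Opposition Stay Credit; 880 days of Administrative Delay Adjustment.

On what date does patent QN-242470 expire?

2044-04-07

Base term: filing date + 20 years → 9 February 2041.
Opposition Stay Credit: +273 days → 9 November 2041.
Administrative Delay Adjustment: +880 days → 7 April 2044.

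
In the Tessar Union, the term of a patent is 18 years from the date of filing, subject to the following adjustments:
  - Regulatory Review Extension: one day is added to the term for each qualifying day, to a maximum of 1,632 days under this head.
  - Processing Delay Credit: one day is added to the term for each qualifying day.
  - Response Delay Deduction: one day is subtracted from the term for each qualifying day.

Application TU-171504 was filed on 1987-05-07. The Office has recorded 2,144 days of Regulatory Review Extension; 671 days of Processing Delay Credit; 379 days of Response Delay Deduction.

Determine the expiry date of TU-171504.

Base term: filing date + 18 years → 7 May 2005.
Regulatory Review Extension: 2144 days claimed exceeds the 1632-day cap, so +1632 days → 25 October 2009.
Processing Delay Credit: +671 days → 27 August 2011.
Response Delay Deduction: −379 days → 13 August 2010.

2010-08-13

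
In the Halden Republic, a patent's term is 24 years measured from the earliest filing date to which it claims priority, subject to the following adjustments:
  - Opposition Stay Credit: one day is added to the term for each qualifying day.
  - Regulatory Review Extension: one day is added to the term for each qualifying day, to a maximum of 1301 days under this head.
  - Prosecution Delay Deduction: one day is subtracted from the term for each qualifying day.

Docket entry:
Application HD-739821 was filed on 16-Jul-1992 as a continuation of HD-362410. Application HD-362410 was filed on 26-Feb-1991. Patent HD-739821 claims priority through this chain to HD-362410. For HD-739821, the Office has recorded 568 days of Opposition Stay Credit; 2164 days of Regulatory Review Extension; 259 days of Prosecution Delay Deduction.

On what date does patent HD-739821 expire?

2019-07-25

Earliest priority filing: 26 February 1991.
Base term: 26 February 1991 + 24 years → 26 February 2015.
Opposition Stay Credit: +568 days → 16 September 2016.
Regulatory Review Extension: 2164 days claimed exceeds the 1301-day cap, so +1301 days → 9 April 2020.
Prosecution Delay Deduction: −259 days → 25 July 2019.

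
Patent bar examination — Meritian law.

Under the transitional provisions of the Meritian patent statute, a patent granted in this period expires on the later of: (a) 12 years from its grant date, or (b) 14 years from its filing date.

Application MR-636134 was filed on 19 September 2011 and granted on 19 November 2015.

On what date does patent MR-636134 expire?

(a) grant + 12 years → 19 November 2027.
(b) filing + 14 years → 19 September 2025.
Later of the two: 19 November 2027.

November 19, 2027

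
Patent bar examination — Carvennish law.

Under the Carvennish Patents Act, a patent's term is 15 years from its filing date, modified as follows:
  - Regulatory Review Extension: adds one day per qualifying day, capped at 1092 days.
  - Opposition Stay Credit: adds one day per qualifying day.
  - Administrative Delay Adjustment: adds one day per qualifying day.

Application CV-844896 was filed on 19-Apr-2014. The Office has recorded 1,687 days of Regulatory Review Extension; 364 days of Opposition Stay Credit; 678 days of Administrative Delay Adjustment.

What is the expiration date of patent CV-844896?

Base term: filing date + 15 years → 19 April 2029.
Regulatory Review Extension: 1687 days claimed exceeds the 1092-day cap, so +1092 days → 15 April 2032.
Opposition Stay Credit: +364 days → 14 April 2033.
Administrative Delay Adjustment: +678 days → 21 February 2035.

2035-02-21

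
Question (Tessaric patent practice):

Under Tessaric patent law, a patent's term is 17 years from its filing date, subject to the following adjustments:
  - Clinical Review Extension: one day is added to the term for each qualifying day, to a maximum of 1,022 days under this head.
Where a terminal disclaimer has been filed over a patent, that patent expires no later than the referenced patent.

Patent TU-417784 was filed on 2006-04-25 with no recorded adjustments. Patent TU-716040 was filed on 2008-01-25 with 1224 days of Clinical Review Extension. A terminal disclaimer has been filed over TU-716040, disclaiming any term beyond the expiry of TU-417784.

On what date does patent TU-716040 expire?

2023-04-25

Natural term of TU-716040:
  Base: filing + 17 years → 25 January 2025.
  Clinical Review Extension: 1224 days claimed exceeds the 1022-day cap, so +1022 days → 13 November 2027.
Expiry of referenced patent TU-417784:
  Base: filing + 17 years → 25 April 2023.
Terminal disclaimer: TU-716040 expires on the earlier of 13 November 2027 and 25 April 2023.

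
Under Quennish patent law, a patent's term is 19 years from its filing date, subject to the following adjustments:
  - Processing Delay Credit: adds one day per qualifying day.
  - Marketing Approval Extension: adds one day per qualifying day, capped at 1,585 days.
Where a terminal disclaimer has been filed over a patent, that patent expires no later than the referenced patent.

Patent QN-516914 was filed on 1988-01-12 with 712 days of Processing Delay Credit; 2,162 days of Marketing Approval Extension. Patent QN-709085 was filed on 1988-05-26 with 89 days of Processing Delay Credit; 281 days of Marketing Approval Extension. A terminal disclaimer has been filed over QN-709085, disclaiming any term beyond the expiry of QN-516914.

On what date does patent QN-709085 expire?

2008-05-30

Natural term of QN-709085:
  Base: filing + 19 years → 26 May 2007.
  Processing Delay Credit: +89 days → 23 August 2007.
  Marketing Approval Extension: 281 days (within the 1585-day cap) → +281 days → 30 May 2008.
Expiry of referenced patent QN-516914:
  Base: filing + 19 years → 12 January 2007.
  Processing Delay Credit: +712 days → 24 December 2008.
  Marketing Approval Extension: 2162 days claimed exceeds the 1585-day cap, so +1585 days → 27 April 2013.
Terminal disclaimer: QN-709085 expires on the earlier of 30 May 2008 and 27 April 2013.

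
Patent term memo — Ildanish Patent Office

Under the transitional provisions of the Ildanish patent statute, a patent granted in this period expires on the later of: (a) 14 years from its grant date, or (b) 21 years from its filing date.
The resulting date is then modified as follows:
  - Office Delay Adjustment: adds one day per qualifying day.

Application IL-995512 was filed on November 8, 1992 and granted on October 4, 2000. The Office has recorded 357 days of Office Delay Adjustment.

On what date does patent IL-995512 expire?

September 26, 2015

(a) grant + 14 years → 4 October 2014.
(b) filing + 21 years → 8 November 2013.
Later of the two: 4 October 2014.
Office Delay Adjustment: +357 days → 26 September 2015.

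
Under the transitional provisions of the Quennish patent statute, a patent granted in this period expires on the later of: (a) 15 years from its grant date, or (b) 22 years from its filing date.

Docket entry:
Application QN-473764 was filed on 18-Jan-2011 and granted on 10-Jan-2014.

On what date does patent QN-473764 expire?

(a) grant + 15 years → 10 January 2029.
(b) filing + 22 years → 18 January 2033.
Later of the two: 18 January 2033.

2033-01-18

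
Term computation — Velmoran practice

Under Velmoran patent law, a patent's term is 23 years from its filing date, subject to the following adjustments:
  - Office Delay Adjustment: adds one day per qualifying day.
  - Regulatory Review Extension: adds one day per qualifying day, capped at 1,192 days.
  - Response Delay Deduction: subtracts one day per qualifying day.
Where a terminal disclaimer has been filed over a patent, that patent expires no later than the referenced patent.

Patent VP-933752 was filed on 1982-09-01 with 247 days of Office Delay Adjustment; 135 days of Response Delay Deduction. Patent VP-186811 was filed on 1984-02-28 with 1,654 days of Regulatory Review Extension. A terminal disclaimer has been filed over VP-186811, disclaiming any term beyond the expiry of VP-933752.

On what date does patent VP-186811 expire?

Natural term of VP-186811:
  Base: filing + 23 years → 28 February 2007.
  Regulatory Review Extension: 1654 days claimed exceeds the 1192-day cap, so +1192 days → 4 June 2010.
Expiry of referenced patent VP-933752:
  Base: filing + 23 years → 1 September 2005.
  Office Delay Adjustment: +247 days → 6 May 2006.
  Response Delay Deduction: −135 days → 22 December 2005.
Terminal disclaimer: VP-186811 expires on the earlier of 4 June 2010 and 22 December 2005.

2005-12-22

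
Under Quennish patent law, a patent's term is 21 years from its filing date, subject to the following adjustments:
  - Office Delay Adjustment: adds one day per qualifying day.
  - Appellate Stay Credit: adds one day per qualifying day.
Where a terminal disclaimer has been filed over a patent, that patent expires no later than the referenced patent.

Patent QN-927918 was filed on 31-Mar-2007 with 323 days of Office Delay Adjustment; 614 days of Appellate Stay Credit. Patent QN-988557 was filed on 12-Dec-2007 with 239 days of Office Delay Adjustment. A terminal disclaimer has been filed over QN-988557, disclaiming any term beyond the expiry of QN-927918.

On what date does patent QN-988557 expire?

2029-08-08

Natural term of QN-988557:
  Base: filing + 21 years → 12 December 2028.
  Office Delay Adjustment: +239 days → 8 August 2029.
Expiry of referenced patent QN-927918:
  Base: filing + 21 years → 31 March 2028.
  Office Delay Adjustment: +323 days → 17 February 2029.
  Appellate Stay Credit: +614 days → 24 October 2030.
Terminal disclaimer: QN-988557 expires on the earlier of 8 August 2029 and 24 October 2030.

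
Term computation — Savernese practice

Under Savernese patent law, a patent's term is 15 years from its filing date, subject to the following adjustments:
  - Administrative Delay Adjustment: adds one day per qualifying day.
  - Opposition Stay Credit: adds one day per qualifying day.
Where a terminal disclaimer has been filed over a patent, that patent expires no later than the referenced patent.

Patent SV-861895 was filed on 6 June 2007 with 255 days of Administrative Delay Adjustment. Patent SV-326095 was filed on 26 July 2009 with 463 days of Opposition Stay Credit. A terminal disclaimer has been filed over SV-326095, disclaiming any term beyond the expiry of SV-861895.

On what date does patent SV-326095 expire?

February 16, 2023

Natural term of SV-326095:
  Base: filing + 15 years → 26 July 2024.
  Opposition Stay Credit: +463 days → 1 November 2025.
Expiry of referenced patent SV-861895:
  Base: filing + 15 years → 6 June 2022.
  Administrative Delay Adjustment: +255 days → 16 February 2023.
Terminal disclaimer: SV-326095 expires on the earlier of 1 November 2025 and 16 February 2023.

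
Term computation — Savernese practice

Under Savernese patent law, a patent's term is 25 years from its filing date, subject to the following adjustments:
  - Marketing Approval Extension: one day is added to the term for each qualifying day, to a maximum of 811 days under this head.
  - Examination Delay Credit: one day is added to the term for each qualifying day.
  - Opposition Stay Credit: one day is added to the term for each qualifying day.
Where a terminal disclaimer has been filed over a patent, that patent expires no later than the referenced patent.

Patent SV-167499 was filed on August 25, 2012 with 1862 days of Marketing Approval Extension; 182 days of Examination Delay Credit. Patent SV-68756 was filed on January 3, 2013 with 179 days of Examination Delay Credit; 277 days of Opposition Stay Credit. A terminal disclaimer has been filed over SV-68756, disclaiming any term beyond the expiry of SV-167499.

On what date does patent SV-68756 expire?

2039-04-04

Natural term of SV-68756:
  Base: filing + 25 years → 3 January 2038.
  Examination Delay Credit: +179 days → 1 July 2038.
  Opposition Stay Credit: +277 days → 4 April 2039.
Expiry of referenced patent SV-167499:
  Base: filing + 25 years → 25 August 2037.
  Marketing Approval Extension: 1862 days claimed exceeds the 811-day cap, so +811 days → 14 November 2039.
  Examination Delay Credit: +182 days → 14 May 2040.
Terminal disclaimer: SV-68756 expires on the earlier of 4 April 2039 and 14 May 2040.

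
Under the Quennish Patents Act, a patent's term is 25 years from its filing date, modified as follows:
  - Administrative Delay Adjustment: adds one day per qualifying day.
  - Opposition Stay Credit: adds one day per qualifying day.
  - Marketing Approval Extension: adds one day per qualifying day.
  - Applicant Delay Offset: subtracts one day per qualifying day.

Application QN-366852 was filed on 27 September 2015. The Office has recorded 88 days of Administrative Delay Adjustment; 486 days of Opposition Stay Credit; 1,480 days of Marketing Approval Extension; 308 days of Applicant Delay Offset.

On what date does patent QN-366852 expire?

July 9, 2045

Base term: filing date + 25 years → 27 September 2040.
Administrative Delay Adjustment: +88 days → 24 December 2040.
Opposition Stay Credit: +486 days → 24 April 2042.
Marketing Approval Extension: +1480 days → 13 May 2046.
Applicant Delay Offset: −308 days → 9 July 2045.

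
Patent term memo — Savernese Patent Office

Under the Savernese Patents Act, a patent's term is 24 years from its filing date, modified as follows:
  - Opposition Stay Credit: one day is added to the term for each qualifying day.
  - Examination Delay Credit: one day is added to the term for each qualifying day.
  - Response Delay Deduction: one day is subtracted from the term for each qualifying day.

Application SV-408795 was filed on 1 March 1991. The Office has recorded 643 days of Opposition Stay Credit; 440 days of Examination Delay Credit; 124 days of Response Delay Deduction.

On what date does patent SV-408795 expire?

October 15, 2017

Base term: filing date + 24 years → 1 March 2015.
Opposition Stay Credit: +643 days → 3 December 2016.
Examination Delay Credit: +440 days → 16 February 2018.
Response Delay Deduction: −124 days → 15 October 2017.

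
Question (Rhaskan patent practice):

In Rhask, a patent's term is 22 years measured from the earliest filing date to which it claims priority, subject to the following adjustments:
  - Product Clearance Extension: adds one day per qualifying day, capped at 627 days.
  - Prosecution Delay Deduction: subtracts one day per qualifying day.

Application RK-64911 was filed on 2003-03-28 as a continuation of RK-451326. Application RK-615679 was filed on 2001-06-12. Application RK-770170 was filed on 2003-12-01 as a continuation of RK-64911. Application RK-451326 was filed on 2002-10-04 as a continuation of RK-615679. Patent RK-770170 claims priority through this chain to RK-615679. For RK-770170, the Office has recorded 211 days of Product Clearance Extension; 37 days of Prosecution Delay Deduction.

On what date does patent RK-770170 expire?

2023-12-03

Earliest priority filing: 12 June 2001.
Base term: 12 June 2001 + 22 years → 12 June 2023.
Product Clearance Extension: 211 days (within the 627-day cap) → +211 days → 9 January 2024.
Prosecution Delay Deduction: −37 days → 3 December 2023.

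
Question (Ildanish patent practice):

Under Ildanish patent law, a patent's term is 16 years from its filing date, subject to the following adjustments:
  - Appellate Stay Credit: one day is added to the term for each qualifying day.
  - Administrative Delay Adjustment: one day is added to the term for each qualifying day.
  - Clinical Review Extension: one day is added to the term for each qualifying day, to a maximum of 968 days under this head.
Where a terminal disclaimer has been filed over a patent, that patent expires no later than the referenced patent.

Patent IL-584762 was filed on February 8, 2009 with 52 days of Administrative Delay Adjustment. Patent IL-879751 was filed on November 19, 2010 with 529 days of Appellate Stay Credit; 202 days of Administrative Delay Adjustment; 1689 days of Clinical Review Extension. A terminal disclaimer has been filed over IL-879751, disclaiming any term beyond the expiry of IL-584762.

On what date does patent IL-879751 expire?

2025-04-01

Natural term of IL-879751:
  Base: filing + 16 years → 19 November 2026.
  Appellate Stay Credit: +529 days → 1 May 2028.
  Administrative Delay Adjustment: +202 days → 19 November 2028.
  Clinical Review Extension: 1689 days claimed exceeds the 968-day cap, so +968 days → 15 July 2031.
Expiry of referenced patent IL-584762:
  Base: filing + 16 years → 8 February 2025.
  Administrative Delay Adjustment: +52 days → 1 April 2025.
Terminal disclaimer: IL-879751 expires on the earlier of 15 July 2031 and 1 April 2025.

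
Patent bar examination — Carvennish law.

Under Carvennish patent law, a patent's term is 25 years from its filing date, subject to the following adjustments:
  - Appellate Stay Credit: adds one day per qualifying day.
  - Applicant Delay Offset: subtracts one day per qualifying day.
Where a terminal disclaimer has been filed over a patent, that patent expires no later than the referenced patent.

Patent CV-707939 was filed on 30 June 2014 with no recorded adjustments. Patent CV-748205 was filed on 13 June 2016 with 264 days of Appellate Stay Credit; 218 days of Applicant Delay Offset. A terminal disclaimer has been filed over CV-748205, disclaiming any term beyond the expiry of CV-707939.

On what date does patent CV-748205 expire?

Natural term of CV-748205:
  Base: filing + 25 years → 13 June 2041.
  Appellate Stay Credit: +264 days → 4 March 2042.
  Applicant Delay Offset: −218 days → 29 July 2041.
Expiry of referenced patent CV-707939:
  Base: filing + 25 years → 30 June 2039.
Terminal disclaimer: CV-748205 expires on the earlier of 29 July 2041 and 30 June 2039.

June 30, 2039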